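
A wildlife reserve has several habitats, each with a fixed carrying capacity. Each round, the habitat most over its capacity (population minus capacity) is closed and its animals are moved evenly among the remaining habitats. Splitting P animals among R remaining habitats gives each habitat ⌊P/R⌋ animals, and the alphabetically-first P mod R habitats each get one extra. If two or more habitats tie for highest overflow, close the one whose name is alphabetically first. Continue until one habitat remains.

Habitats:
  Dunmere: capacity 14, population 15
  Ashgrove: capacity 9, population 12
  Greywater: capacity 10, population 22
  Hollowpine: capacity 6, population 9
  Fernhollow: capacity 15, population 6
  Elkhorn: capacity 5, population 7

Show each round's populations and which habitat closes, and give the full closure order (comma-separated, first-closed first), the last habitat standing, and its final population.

Round 1: Ashgrove=12 Dunmere=15 Elkhorn=7 Fernhollow=6 Greywater=22 Hollowpine=9 → close Greywater (overflow 12)
  22÷5 = 4 each, +1 to first 2
Round 2: Ashgrove=17 Dunmere=20 Elkhorn=11 Fernhollow=10 Hollowpine=13 → close Ashgrove (overflow 8)
  17÷4 = 4 each, +1 to first 1
Round 3: Dunmere=25 Elkhorn=15 Fernhollow=14 Hollowpine=17 → close Dunmere (overflow 11)
  25÷3 = 8 each, +1 to first 1
Round 4: Elkhorn=24 Fernhollow=22 Hollowpine=25 → close Elkhorn (overflow 19)
  24÷2 = 12 each, +1 to first 0
Round 5: Fernhollow=34 Hollowpine=37 → close Hollowpine (overflow 31)
  37÷1 = 37 each, +1 to first 0

Closure order: Greywater, Ashgrove, Dunmere, Elkhorn, Hollowpine
Last habitat: Fernhollow with 71 animals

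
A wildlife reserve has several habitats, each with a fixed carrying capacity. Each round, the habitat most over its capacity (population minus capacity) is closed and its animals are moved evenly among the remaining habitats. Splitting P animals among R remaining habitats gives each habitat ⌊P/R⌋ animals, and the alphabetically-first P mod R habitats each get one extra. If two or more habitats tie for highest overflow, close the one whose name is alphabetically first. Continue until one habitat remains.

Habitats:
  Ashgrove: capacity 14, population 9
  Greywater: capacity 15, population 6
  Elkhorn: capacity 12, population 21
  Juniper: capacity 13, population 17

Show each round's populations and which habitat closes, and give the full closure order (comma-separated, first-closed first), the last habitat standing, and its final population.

Closure order: Elkhorn, Juniper, Ashgrove
Last habitat: Greywater with 53 animals

Round 1: Ashgrove=9 Elkhorn=21 Greywater=6 Juniper=17 → close Elkhorn (overflow 9)
  21÷3 = 7 each, +1 to first 0
Round 2: Ashgrove=16 Greywater=13 Juniper=24 → close Juniper (overflow 11)
  24÷2 = 12 each, +1 to first 0
Round 3: Ashgrove=28 Greywater=25 → close Ashgrove (overflow 14)
  28÷1 = 28 each, +1 to first 0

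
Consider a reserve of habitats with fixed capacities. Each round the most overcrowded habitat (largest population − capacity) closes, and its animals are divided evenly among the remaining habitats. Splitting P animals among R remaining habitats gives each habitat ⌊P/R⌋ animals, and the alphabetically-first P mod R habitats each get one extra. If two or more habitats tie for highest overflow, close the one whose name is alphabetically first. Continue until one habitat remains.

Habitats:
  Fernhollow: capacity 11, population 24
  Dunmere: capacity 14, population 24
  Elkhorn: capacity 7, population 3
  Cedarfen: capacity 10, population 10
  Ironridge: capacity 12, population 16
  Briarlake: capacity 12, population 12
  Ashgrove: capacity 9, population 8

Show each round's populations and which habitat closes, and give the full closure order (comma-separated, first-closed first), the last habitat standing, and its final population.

Closure order: Fernhollow, Dunmere, Ironridge, Ashgrove, Briarlake, Cedarfen
Last habitat: Elkhorn with 97 animals

Round 1: Ashgrove=8 Briarlake=12 Cedarfen=10 Dunmere=24 Elkhorn=3 Fernhollow=24 Ironridge=16 → close Fernhollow (overflow 13)
  24÷6 = 4 each, +1 to first 0
Round 2: Ashgrove=12 Briarlake=16 Cedarfen=14 Dunmere=28 Elkhorn=7 Ironridge=20 → close Dunmere (overflow 14)
  28÷5 = 5 each, +1 to first 3
Round 3: Ashgrove=18 Briarlake=22 Cedarfen=20 Elkhorn=12 Ironridge=25 → close Ironridge (overflow 13)
  25÷4 = 6 each, +1 to first 1
Round 4: Ashgrove=25 Briarlake=28 Cedarfen=26 Elkhorn=18 → close Ashgrove (overflow 16)
  25÷3 = 8 each, +1 to first 1
Round 5: Briarlake=37 Cedarfen=34 Elkhorn=26 → close Briarlake (overflow 25)
  37÷2 = 18 each, +1 to first 1
Round 6: Cedarfen=53 Elkhorn=44 → close Cedarfen (overflow 43)
  53÷1 = 53 each, +1 to first 0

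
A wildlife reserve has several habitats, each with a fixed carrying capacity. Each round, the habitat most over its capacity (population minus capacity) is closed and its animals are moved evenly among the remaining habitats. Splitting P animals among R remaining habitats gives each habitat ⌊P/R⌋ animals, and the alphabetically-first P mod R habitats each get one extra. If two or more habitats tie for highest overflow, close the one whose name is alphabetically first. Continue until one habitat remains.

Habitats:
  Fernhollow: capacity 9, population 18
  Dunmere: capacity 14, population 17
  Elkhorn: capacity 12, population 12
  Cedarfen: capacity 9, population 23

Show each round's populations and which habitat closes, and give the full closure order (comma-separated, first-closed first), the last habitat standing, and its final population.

Closure order: Cedarfen, Fernhollow, Dunmere
Last habitat: Elkhorn with 70 animals

Round 1: Cedarfen=23 Dunmere=17 Elkhorn=12 Fernhollow=18 → close Cedarfen (overflow 14)
  23÷3 = 7 each, +1 to first 2
Round 2: Dunmere=25 Elkhorn=20 Fernhollow=25 → close Fernhollow (overflow 16)
  25÷2 = 12 each, +1 to first 1
Round 3: Dunmere=38 Elkhorn=32 → close Dunmere (overflow 24)
  38÷1 = 38 each, +1 to first 0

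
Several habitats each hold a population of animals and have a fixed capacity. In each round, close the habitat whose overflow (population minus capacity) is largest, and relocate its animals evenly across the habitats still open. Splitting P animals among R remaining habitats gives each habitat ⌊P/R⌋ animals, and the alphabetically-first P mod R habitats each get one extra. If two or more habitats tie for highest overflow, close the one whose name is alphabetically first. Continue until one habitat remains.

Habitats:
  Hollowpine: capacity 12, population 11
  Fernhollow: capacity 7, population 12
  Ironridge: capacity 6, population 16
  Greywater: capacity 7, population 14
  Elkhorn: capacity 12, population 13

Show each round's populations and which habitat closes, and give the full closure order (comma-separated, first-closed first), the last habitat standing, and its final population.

Closure order: Ironridge, Greywater, Fernhollow, Elkhorn
Last habitat: Hollowpine with 66 animals

Round 1: Elkhorn=13 Fernhollow=12 Greywater=14 Hollowpine=11 Ironridge=16 → close Ironridge (overflow 10)
  16÷4 = 4 each, +1 to first 0
Round 2: Elkhorn=17 Fernhollow=16 Greywater=18 Hollowpine=15 → close Greywater (overflow 11)
  18÷3 = 6 each, +1 to first 0
Round 3: Elkhorn=23 Fernhollow=22 Hollowpine=21 → close Fernhollow (overflow 15)
  22÷2 = 11 each, +1 to first 0
Round 4: Elkhorn=34 Hollowpine=32 → close Elkhorn (overflow 22)
  34÷1 = 34 each, +1 to first 0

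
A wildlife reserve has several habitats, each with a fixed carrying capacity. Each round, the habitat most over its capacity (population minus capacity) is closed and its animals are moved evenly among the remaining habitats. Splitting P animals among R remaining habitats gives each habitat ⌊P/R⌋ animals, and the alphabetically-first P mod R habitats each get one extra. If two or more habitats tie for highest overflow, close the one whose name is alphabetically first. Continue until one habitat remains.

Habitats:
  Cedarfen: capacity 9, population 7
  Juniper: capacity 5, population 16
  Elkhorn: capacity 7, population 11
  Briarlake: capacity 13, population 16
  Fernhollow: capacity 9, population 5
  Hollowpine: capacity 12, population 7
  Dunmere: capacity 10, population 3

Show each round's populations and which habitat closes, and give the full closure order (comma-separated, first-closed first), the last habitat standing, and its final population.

Round 1: Briarlake=16 Cedarfen=7 Dunmere=3 Elkhorn=11 Fernhollow=5 Hollowpine=7 Juniper=16 → close Juniper (overflow 11)
  16÷6 = 2 each, +1 to first 4
Round 2: Briarlake=19 Cedarfen=10 Dunmere=6 Elkhorn=14 Fernhollow=7 Hollowpine=9 → close Elkhorn (overflow 7)
  14÷5 = 2 each, +1 to first 4
Round 3: Briarlake=22 Cedarfen=13 Dunmere=9 Fernhollow=10 Hollowpine=11 → close Briarlake (overflow 9)
  22÷4 = 5 each, +1 to first 2
Round 4: Cedarfen=19 Dunmere=15 Fernhollow=15 Hollowpine=16 → close Cedarfen (overflow 10)
  19÷3 = 6 each, +1 to first 1
Round 5: Dunmere=22 Fernhollow=21 Hollowpine=22 → close Dunmere (overflow 12)
  22÷2 = 11 each, +1 to first 0
Round 6: Fernhollow=32 Hollowpine=33 → close Fernhollow (overflow 23)
  32÷1 = 32 each, +1 to first 0

Closure order: Juniper, Elkhorn, Briarlake, Cedarfen, Dunmere, Fernhollow
Last habitat: Hollowpine with 65 animals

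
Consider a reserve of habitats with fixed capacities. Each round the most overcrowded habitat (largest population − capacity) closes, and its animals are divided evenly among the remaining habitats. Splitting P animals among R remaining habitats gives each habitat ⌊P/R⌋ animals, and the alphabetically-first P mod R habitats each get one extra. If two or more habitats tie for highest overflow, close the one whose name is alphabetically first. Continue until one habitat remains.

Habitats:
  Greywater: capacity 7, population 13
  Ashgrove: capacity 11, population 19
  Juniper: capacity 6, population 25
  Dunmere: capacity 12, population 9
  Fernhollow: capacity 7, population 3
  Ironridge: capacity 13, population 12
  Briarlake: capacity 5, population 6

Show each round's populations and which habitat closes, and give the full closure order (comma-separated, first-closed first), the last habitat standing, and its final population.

Round 1: Ashgrove=19 Briarlake=6 Dunmere=9 Fernhollow=3 Greywater=13 Ironridge=12 Juniper=25 → close Juniper (overflow 19)
  25÷6 = 4 each, +1 to first 1
Round 2: Ashgrove=24 Briarlake=10 Dunmere=13 Fernhollow=7 Greywater=17 Ironridge=16 → close Ashgrove (overflow 13)
  24÷5 = 4 each, +1 to first 4
Round 3: Briarlake=15 Dunmere=18 Fernhollow=12 Greywater=22 Ironridge=20 → close Greywater (overflow 15)
  22÷4 = 5 each, +1 to first 2
Round 4: Briarlake=21 Dunmere=24 Fernhollow=17 Ironridge=25 → close Briarlake (overflow 16)
  21÷3 = 7 each, +1 to first 0
Round 5: Dunmere=31 Fernhollow=24 Ironridge=32 → close Dunmere (overflow 19)
  31÷2 = 15 each, +1 to first 1
Round 6: Fernhollow=40 Ironridge=47 → close Ironridge (overflow 34)
  47÷1 = 47 each, +1 to first 0

Closure order: Juniper, Ashgrove, Greywater, Briarlake, Dunmere, Ironridge
Last habitat: Fernhollow with 87 animals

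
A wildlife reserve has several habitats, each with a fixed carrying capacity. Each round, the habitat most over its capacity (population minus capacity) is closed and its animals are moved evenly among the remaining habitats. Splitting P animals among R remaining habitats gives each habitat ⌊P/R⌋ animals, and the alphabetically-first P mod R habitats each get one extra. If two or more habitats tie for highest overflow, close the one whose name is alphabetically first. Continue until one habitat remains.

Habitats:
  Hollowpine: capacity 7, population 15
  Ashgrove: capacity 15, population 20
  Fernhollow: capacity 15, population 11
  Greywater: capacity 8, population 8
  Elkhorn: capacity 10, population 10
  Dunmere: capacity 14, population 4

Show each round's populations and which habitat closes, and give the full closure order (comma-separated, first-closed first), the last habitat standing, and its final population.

Round 1: Ashgrove=20 Dunmere=4 Elkhorn=10 Fernhollow=11 Greywater=8 Hollowpine=15 → close Hollowpine (overflow 8)
  15÷5 = 3 each, +1 to first 0
Round 2: Ashgrove=23 Dunmere=7 Elkhorn=13 Fernhollow=14 Greywater=11 → close Ashgrove (overflow 8)
  23÷4 = 5 each, +1 to first 3
Round 3: Dunmere=13 Elkhorn=19 Fernhollow=20 Greywater=16 → close Elkhorn (overflow 9)
  19÷3 = 6 each, +1 to first 1
Round 4: Dunmere=20 Fernhollow=26 Greywater=22 → close Greywater (overflow 14)
  22÷2 = 11 each, +1 to first 0
Round 5: Dunmere=31 Fernhollow=37 → close Fernhollow (overflow 22)
  37÷1 = 37 each, +1 to first 0

Closure order: Hollowpine, Ashgrove, Elkhorn, Greywater, Fernhollow
Last habitat: Dunmere with 68 animals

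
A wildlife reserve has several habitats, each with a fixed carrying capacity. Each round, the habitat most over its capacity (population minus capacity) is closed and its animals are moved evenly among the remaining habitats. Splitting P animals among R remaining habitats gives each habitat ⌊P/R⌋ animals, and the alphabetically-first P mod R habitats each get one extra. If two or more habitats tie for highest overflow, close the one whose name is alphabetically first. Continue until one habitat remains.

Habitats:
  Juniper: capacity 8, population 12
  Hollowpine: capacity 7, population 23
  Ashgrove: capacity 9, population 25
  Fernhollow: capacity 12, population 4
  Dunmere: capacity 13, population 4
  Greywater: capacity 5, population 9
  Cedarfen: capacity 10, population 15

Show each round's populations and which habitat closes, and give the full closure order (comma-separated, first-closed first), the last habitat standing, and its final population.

Closure order: Ashgrove, Hollowpine, Cedarfen, Greywater, Juniper, Dunmere
Last habitat: Fernhollow with 92 animals

Round 1: Ashgrove=25 Cedarfen=15 Dunmere=4 Fernhollow=4 Greywater=9 Hollowpine=23 Juniper=12 → close Ashgrove (overflow 16)
  25÷6 = 4 each, +1 to first 1
Round 2: Cedarfen=20 Dunmere=8 Fernhollow=8 Greywater=13 Hollowpine=27 Juniper=16 → close Hollowpine (overflow 20)
  27÷5 = 5 each, +1 to first 2
Round 3: Cedarfen=26 Dunmere=14 Fernhollow=13 Greywater=18 Juniper=21 → close Cedarfen (overflow 16)
  26÷4 = 6 each, +1 to first 2
Round 4: Dunmere=21 Fernhollow=20 Greywater=24 Juniper=27 → close Greywater (overflow 19)
  24÷3 = 8 each, +1 to first 0
Round 5: Dunmere=29 Fernhollow=28 Juniper=35 → close Juniper (overflow 27)
  35÷2 = 17 each, +1 to first 1
Round 6: Dunmere=47 Fernhollow=45 → close Dunmere (overflow 34)
  47÷1 = 47 each, +1 to first 0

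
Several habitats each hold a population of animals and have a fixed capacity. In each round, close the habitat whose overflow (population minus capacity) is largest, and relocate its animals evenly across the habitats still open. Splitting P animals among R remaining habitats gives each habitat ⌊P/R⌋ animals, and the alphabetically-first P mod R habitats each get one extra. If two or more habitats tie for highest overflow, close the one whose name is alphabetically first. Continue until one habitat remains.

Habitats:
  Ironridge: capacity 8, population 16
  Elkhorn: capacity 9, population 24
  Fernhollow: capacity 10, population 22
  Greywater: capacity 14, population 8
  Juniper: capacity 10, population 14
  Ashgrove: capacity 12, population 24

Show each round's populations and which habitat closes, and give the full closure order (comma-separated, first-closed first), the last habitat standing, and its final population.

Round 1: Ashgrove=24 Elkhorn=24 Fernhollow=22 Greywater=8 Ironridge=16 Juniper=14 → close Elkhorn (overflow 15)
  24÷5 = 4 each, +1 to first 4
Round 2: Ashgrove=29 Fernhollow=27 Greywater=13 Ironridge=21 Juniper=18 → close Ashgrove (overflow 17)
  29÷4 = 7 each, +1 to first 1
Round 3: Fernhollow=35 Greywater=20 Ironridge=28 Juniper=25 → close Fernhollow (overflow 25)
  35÷3 = 11 each, +1 to first 2
Round 4: Greywater=32 Ironridge=40 Juniper=36 → close Ironridge (overflow 32)
  40÷2 = 20 each, +1 to first 0
Round 5: Greywater=52 Juniper=56 → close Juniper (overflow 46)
  56÷1 = 56 each, +1 to first 0

Closure order: Elkhorn, Ashgrove, Fernhollow, Ironridge, Juniper
Last habitat: Greywater with 108 animals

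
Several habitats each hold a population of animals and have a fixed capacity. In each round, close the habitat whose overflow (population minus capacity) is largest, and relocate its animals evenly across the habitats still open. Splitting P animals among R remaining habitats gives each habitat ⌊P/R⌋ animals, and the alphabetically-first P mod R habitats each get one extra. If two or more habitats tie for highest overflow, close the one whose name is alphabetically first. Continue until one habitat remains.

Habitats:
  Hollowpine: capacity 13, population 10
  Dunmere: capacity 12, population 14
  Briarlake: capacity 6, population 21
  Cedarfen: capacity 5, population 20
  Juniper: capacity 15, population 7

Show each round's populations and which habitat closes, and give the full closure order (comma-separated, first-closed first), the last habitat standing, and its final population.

Closure order: Briarlake, Cedarfen, Dunmere, Hollowpine
Last habitat: Juniper with 72 animals

Round 1: Briarlake=21 Cedarfen=20 Dunmere=14 Hollowpine=10 Juniper=7 → close Briarlake (overflow 15)
  21÷4 = 5 each, +1 to first 1
Round 2: Cedarfen=26 Dunmere=19 Hollowpine=15 Juniper=12 → close Cedarfen (overflow 21)
  26÷3 = 8 each, +1 to first 2
Round 3: Dunmere=28 Hollowpine=24 Juniper=20 → close Dunmere (overflow 16)
  28÷2 = 14 each, +1 to first 0
Round 4: Hollowpine=38 Juniper=34 → close Hollowpine (overflow 25)
  38÷1 = 38 each, +1 to first 0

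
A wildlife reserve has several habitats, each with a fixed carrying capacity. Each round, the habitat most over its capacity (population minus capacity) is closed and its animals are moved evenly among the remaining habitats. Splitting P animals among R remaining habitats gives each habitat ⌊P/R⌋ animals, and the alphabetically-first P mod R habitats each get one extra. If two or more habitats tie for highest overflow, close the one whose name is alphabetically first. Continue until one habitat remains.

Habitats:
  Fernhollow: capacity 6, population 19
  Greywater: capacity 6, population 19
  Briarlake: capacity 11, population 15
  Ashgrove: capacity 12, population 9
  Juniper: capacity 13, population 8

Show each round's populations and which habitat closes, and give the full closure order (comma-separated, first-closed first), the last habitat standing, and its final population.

Closure order: Fernhollow, Greywater, Briarlake, Ashgrove
Last habitat: Juniper with 70 animals

Round 1: Ashgrove=9 Briarlake=15 Fernhollow=19 Greywater=19 Juniper=8 → close Fernhollow (overflow 13)
  19÷4 = 4 each, +1 to first 3
Round 2: Ashgrove=14 Briarlake=20 Greywater=24 Juniper=12 → close Greywater (overflow 18)
  24÷3 = 8 each, +1 to first 0
Round 3: Ashgrove=22 Briarlake=28 Juniper=20 → close Briarlake (overflow 17)
  28÷2 = 14 each, +1 to first 0
Round 4: Ashgrove=36 Juniper=34 → close Ashgrove (overflow 24)
  36÷1 = 36 each, +1 to first 0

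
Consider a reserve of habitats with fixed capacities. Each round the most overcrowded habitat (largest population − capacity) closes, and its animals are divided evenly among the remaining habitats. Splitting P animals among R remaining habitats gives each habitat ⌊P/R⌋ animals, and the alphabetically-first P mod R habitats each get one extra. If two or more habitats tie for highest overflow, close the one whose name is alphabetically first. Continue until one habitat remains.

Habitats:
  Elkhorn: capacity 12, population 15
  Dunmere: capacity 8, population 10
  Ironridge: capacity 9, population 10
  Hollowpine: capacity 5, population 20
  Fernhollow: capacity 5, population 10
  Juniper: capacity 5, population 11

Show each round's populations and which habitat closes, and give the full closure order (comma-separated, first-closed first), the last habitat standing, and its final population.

Closure order: Hollowpine, Juniper, Fernhollow, Elkhorn, Dunmere
Last habitat: Ironridge with 76 animals

Round 1: Dunmere=10 Elkhorn=15 Fernhollow=10 Hollowpine=20 Ironridge=10 Juniper=11 → close Hollowpine (overflow 15)
  20÷5 = 4 each, +1 to first 0
Round 2: Dunmere=14 Elkhorn=19 Fernhollow=14 Ironridge=14 Juniper=15 → close Juniper (overflow 10)
  15÷4 = 3 each, +1 to first 3
Round 3: Dunmere=18 Elkhorn=23 Fernhollow=18 Ironridge=17 → close Fernhollow (overflow 13)
  18÷3 = 6 each, +1 to first 0
Round 4: Dunmere=24 Elkhorn=29 Ironridge=23 → close Elkhorn (overflow 17)
  29÷2 = 14 each, +1 to first 1
Round 5: Dunmere=39 Ironridge=37 → close Dunmere (overflow 31)
  39÷1 = 39 each, +1 to first 0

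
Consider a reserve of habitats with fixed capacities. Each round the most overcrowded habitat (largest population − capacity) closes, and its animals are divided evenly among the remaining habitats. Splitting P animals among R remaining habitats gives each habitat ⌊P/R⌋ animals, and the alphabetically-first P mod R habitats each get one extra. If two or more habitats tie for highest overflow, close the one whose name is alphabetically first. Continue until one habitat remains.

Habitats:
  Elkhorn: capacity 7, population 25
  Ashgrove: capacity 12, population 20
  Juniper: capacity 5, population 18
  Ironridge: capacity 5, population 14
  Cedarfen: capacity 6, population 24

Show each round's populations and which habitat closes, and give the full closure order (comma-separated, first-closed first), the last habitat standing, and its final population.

Closure order: Cedarfen, Elkhorn, Juniper, Ashgrove
Last habitat: Ironridge with 101 animals

Round 1: Ashgrove=20 Cedarfen=24 Elkhorn=25 Ironridge=14 Juniper=18 → close Cedarfen (overflow 18)
  24÷4 = 6 each, +1 to first 0
Round 2: Ashgrove=26 Elkhorn=31 Ironridge=20 Juniper=24 → close Elkhorn (overflow 24)
  31÷3 = 10 each, +1 to first 1
Round 3: Ashgrove=37 Ironridge=30 Juniper=34 → close Juniper (overflow 29)
  34÷2 = 17 each, +1 to first 0
Round 4: Ashgrove=54 Ironridge=47 → close Ashgrove (overflow 42)
  54÷1 = 54 each, +1 to first 0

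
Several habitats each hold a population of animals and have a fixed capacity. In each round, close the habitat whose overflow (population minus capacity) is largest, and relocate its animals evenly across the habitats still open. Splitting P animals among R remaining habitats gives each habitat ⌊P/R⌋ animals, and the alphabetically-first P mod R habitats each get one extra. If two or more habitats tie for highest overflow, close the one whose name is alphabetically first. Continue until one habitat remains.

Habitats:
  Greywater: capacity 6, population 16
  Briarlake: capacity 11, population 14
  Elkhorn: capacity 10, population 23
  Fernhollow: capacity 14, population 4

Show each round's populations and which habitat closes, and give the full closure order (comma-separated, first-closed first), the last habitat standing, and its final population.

Closure order: Elkhorn, Greywater, Briarlake
Last habitat: Fernhollow with 57 animals

Round 1: Briarlake=14 Elkhorn=23 Fernhollow=4 Greywater=16 → close Elkhorn (overflow 13)
  23÷3 = 7 each, +1 to first 2
Round 2: Briarlake=22 Fernhollow=12 Greywater=23 → close Greywater (overflow 17)
  23÷2 = 11 each, +1 to first 1
Round 3: Briarlake=34 Fernhollow=23 → close Briarlake (overflow 23)
  34÷1 = 34 each, +1 to first 0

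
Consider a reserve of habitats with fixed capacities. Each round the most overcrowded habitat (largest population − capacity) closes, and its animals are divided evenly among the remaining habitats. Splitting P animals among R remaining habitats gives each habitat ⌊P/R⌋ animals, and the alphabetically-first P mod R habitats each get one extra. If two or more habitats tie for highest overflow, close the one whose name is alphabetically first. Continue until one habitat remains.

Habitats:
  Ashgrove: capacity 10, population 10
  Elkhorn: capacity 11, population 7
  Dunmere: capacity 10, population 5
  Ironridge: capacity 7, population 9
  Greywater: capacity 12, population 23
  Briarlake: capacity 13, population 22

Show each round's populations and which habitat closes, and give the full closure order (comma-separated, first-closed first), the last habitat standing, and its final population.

Closure order: Greywater, Briarlake, Ashgrove, Ironridge, Dunmere
Last habitat: Elkhorn with 76 animals

Round 1: Ashgrove=10 Briarlake=22 Dunmere=5 Elkhorn=7 Greywater=23 Ironridge=9 → close Greywater (overflow 11)
  23÷5 = 4 each, +1 to first 3
Round 2: Ashgrove=15 Briarlake=27 Dunmere=10 Elkhorn=11 Ironridge=13 → close Briarlake (overflow 14)
  27÷4 = 6 each, +1 to first 3
Round 3: Ashgrove=22 Dunmere=17 Elkhorn=18 Ironridge=19 → close Ashgrove (overflow 12)
  22÷3 = 7 each, +1 to first 1
Round 4: Dunmere=25 Elkhorn=25 Ironridge=26 → close Ironridge (overflow 19)
  26÷2 = 13 each, +1 to first 0
Round 5: Dunmere=38 Elkhorn=38 → close Dunmere (overflow 28)
  38÷1 = 38 each, +1 to first 0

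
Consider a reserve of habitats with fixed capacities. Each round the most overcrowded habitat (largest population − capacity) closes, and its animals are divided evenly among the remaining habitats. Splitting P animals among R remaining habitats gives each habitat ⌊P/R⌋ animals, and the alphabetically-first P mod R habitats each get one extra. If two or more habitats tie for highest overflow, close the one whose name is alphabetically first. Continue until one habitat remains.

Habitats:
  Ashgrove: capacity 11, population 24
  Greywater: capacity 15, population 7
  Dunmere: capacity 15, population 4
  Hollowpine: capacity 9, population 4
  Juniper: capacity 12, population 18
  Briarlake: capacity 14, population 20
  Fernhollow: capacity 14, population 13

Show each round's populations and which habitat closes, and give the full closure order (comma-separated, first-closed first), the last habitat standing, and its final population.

Closure order: Ashgrove, Briarlake, Juniper, Fernhollow, Hollowpine, Greywater
Last habitat: Dunmere with 90 animals

Round 1: Ashgrove=24 Briarlake=20 Dunmere=4 Fernhollow=13 Greywater=7 Hollowpine=4 Juniper=18 → close Ashgrove (overflow 13)
  24÷6 = 4 each, +1 to first 0
Round 2: Briarlake=24 Dunmere=8 Fernhollow=17 Greywater=11 Hollowpine=8 Juniper=22 → close Briarlake (overflow 10)
  24÷5 = 4 each, +1 to first 4
Round 3: Dunmere=13 Fernhollow=22 Greywater=16 Hollowpine=13 Juniper=26 → close Juniper (overflow 14)
  26÷4 = 6 each, +1 to first 2
Round 4: Dunmere=20 Fernhollow=29 Greywater=22 Hollowpine=19 → close Fernhollow (overflow 15)
  29÷3 = 9 each, +1 to first 2
Round 5: Dunmere=30 Greywater=32 Hollowpine=28 → close Hollowpine (overflow 19)
  28÷2 = 14 each, +1 to first 0
Round 6: Dunmere=44 Greywater=46 → close Greywater (overflow 31)
  46÷1 = 46 each, +1 to first 0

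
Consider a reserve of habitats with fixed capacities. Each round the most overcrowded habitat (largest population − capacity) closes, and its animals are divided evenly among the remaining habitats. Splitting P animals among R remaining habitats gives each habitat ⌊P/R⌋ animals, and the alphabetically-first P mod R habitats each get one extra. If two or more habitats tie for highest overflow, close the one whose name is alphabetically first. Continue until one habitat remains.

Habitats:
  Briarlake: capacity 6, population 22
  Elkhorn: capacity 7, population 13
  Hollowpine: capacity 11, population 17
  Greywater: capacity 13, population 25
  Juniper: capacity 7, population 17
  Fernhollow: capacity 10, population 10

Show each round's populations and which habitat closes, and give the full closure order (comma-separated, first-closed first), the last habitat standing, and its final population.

Closure order: Briarlake, Greywater, Juniper, Elkhorn, Hollowpine
Last habitat: Fernhollow with 104 animals

Round 1: Briarlake=22 Elkhorn=13 Fernhollow=10 Greywater=25 Hollowpine=17 Juniper=17 → close Briarlake (overflow 16)
  22÷5 = 4 each, +1 to first 2
Round 2: Elkhorn=18 Fernhollow=15 Greywater=29 Hollowpine=21 Juniper=21 → close Greywater (overflow 16)
  29÷4 = 7 each, +1 to first 1
Round 3: Elkhorn=26 Fernhollow=22 Hollowpine=28 Juniper=28 → close Juniper (overflow 21)
  28÷3 = 9 each, +1 to first 1
Round 4: Elkhorn=36 Fernhollow=31 Hollowpine=37 → close Elkhorn (overflow 29)
  36÷2 = 18 each, +1 to first 0
Round 5: Fernhollow=49 Hollowpine=55 → close Hollowpine (overflow 44)
  55÷1 = 55 each, +1 to first 0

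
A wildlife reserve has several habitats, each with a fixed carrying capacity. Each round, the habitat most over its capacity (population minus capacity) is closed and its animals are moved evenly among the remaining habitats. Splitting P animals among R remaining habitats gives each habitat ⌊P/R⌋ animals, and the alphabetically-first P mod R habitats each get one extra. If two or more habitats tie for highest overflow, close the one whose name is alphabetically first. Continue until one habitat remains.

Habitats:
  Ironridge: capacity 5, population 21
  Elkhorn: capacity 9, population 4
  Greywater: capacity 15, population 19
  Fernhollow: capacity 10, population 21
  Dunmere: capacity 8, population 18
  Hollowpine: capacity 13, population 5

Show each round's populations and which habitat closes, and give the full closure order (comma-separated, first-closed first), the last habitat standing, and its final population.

Closure order: Ironridge, Dunmere, Fernhollow, Greywater, Elkhorn
Last habitat: Hollowpine with 88 animals

Round 1: Dunmere=18 Elkhorn=4 Fernhollow=21 Greywater=19 Hollowpine=5 Ironridge=21 → close Ironridge (overflow 16)
  21÷5 = 4 each, +1 to first 1
Round 2: Dunmere=23 Elkhorn=8 Fernhollow=25 Greywater=23 Hollowpine=9 → close Dunmere (overflow 15)
  23÷4 = 5 each, +1 to first 3
Round 3: Elkhorn=14 Fernhollow=31 Greywater=29 Hollowpine=14 → close Fernhollow (overflow 21)
  31÷3 = 10 each, +1 to first 1
Round 4: Elkhorn=25 Greywater=39 Hollowpine=24 → close Greywater (overflow 24)
  39÷2 = 19 each, +1 to first 1
Round 5: Elkhorn=45 Hollowpine=43 → close Elkhorn (overflow 36)
  45÷1 = 45 each, +1 to first 0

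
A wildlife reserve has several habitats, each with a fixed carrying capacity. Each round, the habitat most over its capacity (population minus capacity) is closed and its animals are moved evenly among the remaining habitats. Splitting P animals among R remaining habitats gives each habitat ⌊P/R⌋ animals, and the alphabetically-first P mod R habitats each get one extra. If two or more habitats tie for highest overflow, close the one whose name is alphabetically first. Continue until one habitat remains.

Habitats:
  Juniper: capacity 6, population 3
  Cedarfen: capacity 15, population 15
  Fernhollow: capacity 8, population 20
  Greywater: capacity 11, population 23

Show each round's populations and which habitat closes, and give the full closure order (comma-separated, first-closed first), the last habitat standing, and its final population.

Round 1: Cedarfen=15 Fernhollow=20 Greywater=23 Juniper=3 → close Fernhollow (overflow 12)
  20÷3 = 6 each, +1 to first 2
Round 2: Cedarfen=22 Greywater=30 Juniper=9 → close Greywater (overflow 19)
  30÷2 = 15 each, +1 to first 0
Round 3: Cedarfen=37 Juniper=24 → close Cedarfen (overflow 22)
  37÷1 = 37 each, +1 to first 0

Closure order: Fernhollow, Greywater, Cedarfen
Last habitat: Juniper with 61 animals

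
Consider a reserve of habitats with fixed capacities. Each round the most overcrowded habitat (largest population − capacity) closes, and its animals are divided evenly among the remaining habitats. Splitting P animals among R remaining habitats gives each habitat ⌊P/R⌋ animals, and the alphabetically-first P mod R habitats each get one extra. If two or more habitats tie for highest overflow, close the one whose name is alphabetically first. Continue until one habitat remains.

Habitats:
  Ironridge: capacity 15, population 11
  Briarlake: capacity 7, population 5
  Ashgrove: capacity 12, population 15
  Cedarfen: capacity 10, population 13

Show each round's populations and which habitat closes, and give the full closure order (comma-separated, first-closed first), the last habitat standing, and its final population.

Round 1: Ashgrove=15 Briarlake=5 Cedarfen=13 Ironridge=11 → close Ashgrove (overflow 3)
  15÷3 = 5 each, +1 to first 0
Round 2: Briarlake=10 Cedarfen=18 Ironridge=16 → close Cedarfen (overflow 8)
  18÷2 = 9 each, +1 to first 0
Round 3: Briarlake=19 Ironridge=25 → close Briarlake (overflow 12)
  19÷1 = 19 each, +1 to first 0

Closure order: Ashgrove, Cedarfen, Briarlake
Last habitat: Ironridge with 44 animals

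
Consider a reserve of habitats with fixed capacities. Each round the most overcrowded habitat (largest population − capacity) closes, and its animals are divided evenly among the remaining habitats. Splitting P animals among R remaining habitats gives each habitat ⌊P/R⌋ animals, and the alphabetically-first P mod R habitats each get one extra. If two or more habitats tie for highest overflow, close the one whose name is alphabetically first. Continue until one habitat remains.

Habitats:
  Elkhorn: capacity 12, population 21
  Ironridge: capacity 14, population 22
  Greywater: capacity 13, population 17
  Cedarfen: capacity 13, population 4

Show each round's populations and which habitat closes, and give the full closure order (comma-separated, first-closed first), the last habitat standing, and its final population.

Closure order: Elkhorn, Ironridge, Greywater
Last habitat: Cedarfen with 64 animals

Round 1: Cedarfen=4 Elkhorn=21 Greywater=17 Ironridge=22 → close Elkhorn (overflow 9)
  21÷3 = 7 each, +1 to first 0
Round 2: Cedarfen=11 Greywater=24 Ironridge=29 → close Ironridge (overflow 15)
  29÷2 = 14 each, +1 to first 1
Round 3: Cedarfen=26 Greywater=38 → close Greywater (overflow 25)
  38÷1 = 38 each, +1 to first 0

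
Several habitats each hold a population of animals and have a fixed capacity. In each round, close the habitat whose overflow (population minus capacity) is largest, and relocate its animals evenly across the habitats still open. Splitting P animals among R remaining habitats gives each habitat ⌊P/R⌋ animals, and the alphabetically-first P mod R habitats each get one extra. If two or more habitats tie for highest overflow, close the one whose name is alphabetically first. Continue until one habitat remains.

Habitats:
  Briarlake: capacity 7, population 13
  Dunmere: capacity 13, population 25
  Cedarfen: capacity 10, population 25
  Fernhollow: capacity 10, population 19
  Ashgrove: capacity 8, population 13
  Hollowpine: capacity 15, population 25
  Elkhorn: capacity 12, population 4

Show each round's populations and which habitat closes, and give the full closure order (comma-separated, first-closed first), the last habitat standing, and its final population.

Closure order: Cedarfen, Dunmere, Fernhollow, Hollowpine, Ashgrove, Briarlake
Last habitat: Elkhorn with 124 animals

Round 1: Ashgrove=13 Briarlake=13 Cedarfen=25 Dunmere=25 Elkhorn=4 Fernhollow=19 Hollowpine=25 → close Cedarfen (overflow 15)
  25÷6 = 4 each, +1 to first 1
Round 2: Ashgrove=18 Briarlake=17 Dunmere=29 Elkhorn=8 Fernhollow=23 Hollowpine=29 → close Dunmere (overflow 16)
  29÷5 = 5 each, +1 to first 4
Round 3: Ashgrove=24 Briarlake=23 Elkhorn=14 Fernhollow=29 Hollowpine=34 → close Fernhollow (overflow 19)
  29÷4 = 7 each, +1 to first 1
Round 4: Ashgrove=32 Briarlake=30 Elkhorn=21 Hollowpine=41 → close Hollowpine (overflow 26)
  41÷3 = 13 each, +1 to first 2
Round 5: Ashgrove=46 Briarlake=44 Elkhorn=34 → close Ashgrove (overflow 38)
  46÷2 = 23 each, +1 to first 0
Round 6: Briarlake=67 Elkhorn=57 → close Briarlake (overflow 60)
  67÷1 = 67 each, +1 to first 0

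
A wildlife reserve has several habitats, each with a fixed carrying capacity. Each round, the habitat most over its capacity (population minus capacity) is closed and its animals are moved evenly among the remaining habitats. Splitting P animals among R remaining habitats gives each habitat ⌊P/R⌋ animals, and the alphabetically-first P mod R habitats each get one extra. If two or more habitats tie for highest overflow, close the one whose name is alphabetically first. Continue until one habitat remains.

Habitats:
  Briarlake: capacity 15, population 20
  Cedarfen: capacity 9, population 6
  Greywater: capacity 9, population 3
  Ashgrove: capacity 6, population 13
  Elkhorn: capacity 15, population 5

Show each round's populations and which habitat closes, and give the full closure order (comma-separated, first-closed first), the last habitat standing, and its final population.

Round 1: Ashgrove=13 Briarlake=20 Cedarfen=6 Elkhorn=5 Greywater=3 → close Ashgrove (overflow 7)
  13÷4 = 3 each, +1 to first 1
Round 2: Briarlake=24 Cedarfen=9 Elkhorn=8 Greywater=6 → close Briarlake (overflow 9)
  24÷3 = 8 each, +1 to first 0
Round 3: Cedarfen=17 Elkhorn=16 Greywater=14 → close Cedarfen (overflow 8)
  17÷2 = 8 each, +1 to first 1
Round 4: Elkhorn=25 Greywater=22 → close Greywater (overflow 13)
  22÷1 = 22 each, +1 to first 0

Closure order: Ashgrove, Briarlake, Cedarfen, Greywater
Last habitat: Elkhorn with 47 animals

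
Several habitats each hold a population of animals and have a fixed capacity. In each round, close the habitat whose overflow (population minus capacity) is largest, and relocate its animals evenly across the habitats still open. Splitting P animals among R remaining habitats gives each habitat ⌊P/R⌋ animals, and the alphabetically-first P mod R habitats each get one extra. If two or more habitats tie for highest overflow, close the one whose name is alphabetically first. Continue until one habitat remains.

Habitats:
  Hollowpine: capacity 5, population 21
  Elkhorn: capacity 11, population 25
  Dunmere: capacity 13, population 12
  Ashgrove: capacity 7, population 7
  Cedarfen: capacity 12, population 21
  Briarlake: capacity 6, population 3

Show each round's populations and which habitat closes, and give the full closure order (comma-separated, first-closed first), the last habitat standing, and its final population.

Round 1: Ashgrove=7 Briarlake=3 Cedarfen=21 Dunmere=12 Elkhorn=25 Hollowpine=21 → close Hollowpine (overflow 16)
  21÷5 = 4 each, +1 to first 1
Round 2: Ashgrove=12 Briarlake=7 Cedarfen=25 Dunmere=16 Elkhorn=29 → close Elkhorn (overflow 18)
  29÷4 = 7 each, +1 to first 1
Round 3: Ashgrove=20 Briarlake=14 Cedarfen=32 Dunmere=23 → close Cedarfen (overflow 20)
  32÷3 = 10 each, +1 to first 2
Round 4: Ashgrove=31 Briarlake=25 Dunmere=33 → close Ashgrove (overflow 24)
  31÷2 = 15 each, +1 to first 1
Round 5: Briarlake=41 Dunmere=48 → close Briarlake (overflow 35)
  41÷1 = 41 each, +1 to first 0

Closure order: Hollowpine, Elkhorn, Cedarfen, Ashgrove, Briarlake
Last habitat: Dunmere with 89 animals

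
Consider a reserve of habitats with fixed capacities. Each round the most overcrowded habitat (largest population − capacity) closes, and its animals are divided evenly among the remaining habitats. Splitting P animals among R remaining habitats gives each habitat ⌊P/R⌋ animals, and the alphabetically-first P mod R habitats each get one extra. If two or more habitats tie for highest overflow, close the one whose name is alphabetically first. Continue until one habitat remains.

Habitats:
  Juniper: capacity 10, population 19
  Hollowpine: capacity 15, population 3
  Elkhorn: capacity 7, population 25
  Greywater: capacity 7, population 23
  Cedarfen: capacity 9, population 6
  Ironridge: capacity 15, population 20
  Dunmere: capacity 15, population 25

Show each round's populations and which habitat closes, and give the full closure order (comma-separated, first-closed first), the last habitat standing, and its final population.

Closure order: Elkhorn, Greywater, Dunmere, Juniper, Ironridge, Cedarfen
Last habitat: Hollowpine with 121 animals

Round 1: Cedarfen=6 Dunmere=25 Elkhorn=25 Greywater=23 Hollowpine=3 Ironridge=20 Juniper=19 → close Elkhorn (overflow 18)
  25÷6 = 4 each, +1 to first 1
Round 2: Cedarfen=11 Dunmere=29 Greywater=27 Hollowpine=7 Ironridge=24 Juniper=23 → close Greywater (overflow 20)
  27÷5 = 5 each, +1 to first 2
Round 3: Cedarfen=17 Dunmere=35 Hollowpine=12 Ironridge=29 Juniper=28 → close Dunmere (overflow 20)
  35÷4 = 8 each, +1 to first 3
Round 4: Cedarfen=26 Hollowpine=21 Ironridge=38 Juniper=36 → close Juniper (overflow 26)
  36÷3 = 12 each, +1 to first 0
Round 5: Cedarfen=38 Hollowpine=33 Ironridge=50 → close Ironridge (overflow 35)
  50÷2 = 25 each, +1 to first 0
Round 6: Cedarfen=63 Hollowpine=58 → close Cedarfen (overflow 54)
  63÷1 = 63 each, +1 to first 0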